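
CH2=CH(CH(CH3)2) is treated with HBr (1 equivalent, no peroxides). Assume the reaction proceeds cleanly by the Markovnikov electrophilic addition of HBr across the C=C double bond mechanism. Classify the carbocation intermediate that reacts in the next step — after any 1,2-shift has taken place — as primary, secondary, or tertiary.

tertiary

Step 1: Electrophilic addition begins with the π(C=C) electrons forming a bond to the proton of HBr. Following Markovnikov's rule, the resulting cation is secondary. The H–Br bond breaks heterolytically, releasing Br⁻.
Step 2: Carbocation rearrangement: a 1,2-hydride shift from the adjacent isopropyl carbon converts the initially-formed secondary cation into the more stable tertiary cation.
The cation rearranges from secondary to tertiary via a 1,2-hydride shift from the adjacent isopropyl carbon; the tertiary cation is what reacts next.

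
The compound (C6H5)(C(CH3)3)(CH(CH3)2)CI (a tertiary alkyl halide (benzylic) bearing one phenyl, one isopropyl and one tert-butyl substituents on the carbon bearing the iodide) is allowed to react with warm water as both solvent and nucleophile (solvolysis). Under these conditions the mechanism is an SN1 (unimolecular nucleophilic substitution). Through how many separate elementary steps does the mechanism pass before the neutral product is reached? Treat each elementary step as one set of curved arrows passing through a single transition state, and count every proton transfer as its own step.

3

Step 1: Rate-determining heterolysis of the C–I bond gives I⁻ and a tertiary carbocation.
(No 1,2-shift: no single shift to an adjacent carbon would give a more stable cation.)
Step 2: Nucleophilic capture: the oxygen of H2O bonds to the cationic carbon, producing an oxonium-ion intermediate.
Step 3: A second solvent molecule removes the proton on oxygen, giving the neutral alcohol product.
Total: 3 elementary steps.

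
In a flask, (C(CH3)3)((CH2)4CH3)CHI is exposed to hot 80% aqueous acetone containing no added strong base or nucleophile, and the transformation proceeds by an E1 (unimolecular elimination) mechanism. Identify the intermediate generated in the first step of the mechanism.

Step 1: Rate-determining heterolysis of the C–I bond gives I⁻ and a secondary carbocation.
After step 1 the species present is a secondary carbocation.

secondary carbocation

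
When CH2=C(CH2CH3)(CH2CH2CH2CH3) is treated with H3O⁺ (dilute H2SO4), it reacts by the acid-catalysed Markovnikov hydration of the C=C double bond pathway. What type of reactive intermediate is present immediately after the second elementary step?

oxonium ion

Step 1: Electrophilic addition begins with the π(C=C) electrons forming a bond to the proton of H3O⁺. Following Markovnikov's rule, the resulting cation is tertiary. H2O is released.
Step 2: Nucleophilic capture of the cation by H2O produces the protonated alcohol (an oxonium ion).
After step 2 the species present is an oxonium ion.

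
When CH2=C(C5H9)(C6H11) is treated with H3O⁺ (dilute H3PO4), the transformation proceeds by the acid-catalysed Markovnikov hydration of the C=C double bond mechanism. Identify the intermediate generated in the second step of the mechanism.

Step 1: The π electrons of the C=C bond attack a proton of H3O⁺; Markovnikov addition places the new C–H on the less-substituted alkene carbon, so the positive charge ends up on the more-substituted carbon — a tertiary carbocation. H2O is released.
Step 2: Water acts as the nucleophile: an oxygen lone pair bonds to the cationic carbon, giving an oxonium-ion intermediate.
After step 2 the species present is an oxonium ion.

oxonium ion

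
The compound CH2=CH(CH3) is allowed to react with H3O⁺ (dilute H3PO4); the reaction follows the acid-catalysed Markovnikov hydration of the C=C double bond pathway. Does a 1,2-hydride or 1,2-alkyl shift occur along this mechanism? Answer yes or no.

The first-formed carbocation is secondary.
No single 1,2-shift to an adjacent carbon would produce a more-substituted cation than the one already present, so no rearrangement occurs.

no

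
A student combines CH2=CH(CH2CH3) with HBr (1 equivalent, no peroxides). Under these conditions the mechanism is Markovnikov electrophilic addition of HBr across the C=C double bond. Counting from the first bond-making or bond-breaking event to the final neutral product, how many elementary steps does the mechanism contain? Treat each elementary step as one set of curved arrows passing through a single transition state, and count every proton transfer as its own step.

Step 1: Protonation of the alkene by HBr: the π bond acts as the nucleophile and picks up H⁺, giving the more stable (Markovnikov) secondary carbocation. The H–Br bond breaks heterolytically, releasing Br⁻.
(No 1,2-shift: no single shift to an adjacent carbon would give a more stable cation.)
Step 2: The Br⁻ anion donates a lone pair to the carbocation, forming the new C–Br σ-bond and giving the neutral alkyl halide.
Total: 2 elementary steps.

2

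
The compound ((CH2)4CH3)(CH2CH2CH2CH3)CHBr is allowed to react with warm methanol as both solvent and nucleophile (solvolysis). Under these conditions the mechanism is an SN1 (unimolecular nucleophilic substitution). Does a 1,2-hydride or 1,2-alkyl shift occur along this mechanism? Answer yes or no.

no

The first-formed carbocation is secondary.
No single 1,2-shift to an adjacent carbon would produce a more-substituted cation than the one already present, so no rearrangement occurs.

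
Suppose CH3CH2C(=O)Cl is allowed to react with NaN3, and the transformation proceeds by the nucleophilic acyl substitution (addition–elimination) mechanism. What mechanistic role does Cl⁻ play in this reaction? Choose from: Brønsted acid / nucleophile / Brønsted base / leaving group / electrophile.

Step 2: An oxygen lone pair re-forms the C=O π bond as the C–Cl σ-bond breaks; Cl⁻ is expelled.
Cl⁻ departs with both electrons of the breaking σ-bond — that is the definition of a leaving group.

leaving group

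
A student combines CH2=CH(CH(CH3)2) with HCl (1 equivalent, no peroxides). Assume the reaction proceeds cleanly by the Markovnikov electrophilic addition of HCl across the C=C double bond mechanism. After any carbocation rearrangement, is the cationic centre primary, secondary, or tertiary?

tertiary

Step 1: The π electrons of the C=C bond attack a proton of HCl; Markovnikov addition places the new C–H on the less-substituted alkene carbon, so the positive charge ends up on the more-substituted carbon — a secondary carbocation. The H–Cl bond breaks heterolytically, releasing Cl⁻.
Step 2: A 1,2-hydride shift from the adjacent isopropyl carbon moves the positive charge from the secondary centre to an adjacent carbon, generating a more stable tertiary carbocation.
The cation rearranges from secondary to tertiary via a 1,2-hydride shift from the adjacent isopropyl carbon; the tertiary cation is what reacts next.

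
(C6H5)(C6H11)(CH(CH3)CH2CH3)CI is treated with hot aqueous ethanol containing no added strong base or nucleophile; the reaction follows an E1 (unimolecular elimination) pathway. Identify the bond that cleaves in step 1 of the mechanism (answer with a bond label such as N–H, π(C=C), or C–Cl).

Step 1: Ionisation: the C–I σ-bond cleaves heterolytically; both bonding electrons depart with I⁻, leaving a tertiary carbocation at the α-carbon.
The bond broken in this step is the C–I bond.

C–I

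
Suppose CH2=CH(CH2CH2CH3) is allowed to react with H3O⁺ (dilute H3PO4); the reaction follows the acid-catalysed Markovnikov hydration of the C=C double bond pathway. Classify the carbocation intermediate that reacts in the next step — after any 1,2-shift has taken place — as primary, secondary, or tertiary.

Step 1: Protonation of the alkene by H3O⁺: the π bond acts as the nucleophile and picks up H⁺, giving the more stable (Markovnikov) secondary carbocation. H2O is released.
No single 1,2-shift to an adjacent carbon would give a more-substituted cation, so no rearrangement occurs.

secondary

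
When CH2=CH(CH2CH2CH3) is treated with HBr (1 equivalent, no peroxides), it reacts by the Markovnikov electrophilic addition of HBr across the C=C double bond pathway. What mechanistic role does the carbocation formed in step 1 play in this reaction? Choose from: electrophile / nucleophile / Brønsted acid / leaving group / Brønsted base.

electrophile

Step 2: The Br⁻ anion donates a lone pair to the carbocation, forming the new C–Br σ-bond and giving the neutral alkyl halide.
The carbocation formed in step 1 accepts an electron pair into an empty or π* orbital — it is the electrophile.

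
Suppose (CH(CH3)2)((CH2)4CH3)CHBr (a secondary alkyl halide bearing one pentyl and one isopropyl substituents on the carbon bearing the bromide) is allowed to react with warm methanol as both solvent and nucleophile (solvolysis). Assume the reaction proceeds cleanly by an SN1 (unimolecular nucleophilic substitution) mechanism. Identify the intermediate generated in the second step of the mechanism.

tertiary carbocation

Step 1: Unassisted departure of Br⁻ (taking the C–Br bonding pair) generates a secondary carbocation.
Step 2: Carbocation rearrangement: a 1,2-hydride shift from the adjacent isopropyl carbon converts the initially-formed secondary cation into the more stable tertiary cation.
After step 2 the species present is a tertiary carbocation.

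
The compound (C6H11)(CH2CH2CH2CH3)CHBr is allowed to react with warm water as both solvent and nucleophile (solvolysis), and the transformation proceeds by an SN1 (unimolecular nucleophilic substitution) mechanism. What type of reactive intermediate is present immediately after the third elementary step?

Step 1: Unassisted departure of Br⁻ (taking the C–Br bonding pair) generates a secondary carbocation.
Step 2: A 1,2-hydride shift from the adjacent cyclohexyl carbon moves the positive charge from the secondary centre to an adjacent carbon, generating a more stable tertiary carbocation.
Step 3: Nucleophilic capture: the oxygen of H2O bonds to the cationic carbon, producing an oxonium-ion intermediate.
After step 3 the species present is an oxonium ion.

oxonium ion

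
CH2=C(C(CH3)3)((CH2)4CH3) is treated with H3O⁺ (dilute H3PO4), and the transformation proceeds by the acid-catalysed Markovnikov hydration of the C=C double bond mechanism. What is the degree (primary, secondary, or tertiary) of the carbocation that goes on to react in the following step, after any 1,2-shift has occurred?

tertiary

Step 1: The π electrons of the C=C bond attack a proton of H3O⁺; Markovnikov addition places the new C–H on the less-substituted alkene carbon, so the positive charge ends up on the more-substituted carbon — a tertiary carbocation. H2O is released.
No single 1,2-shift to an adjacent carbon would give a more-substituted cation, so no rearrangement occurs.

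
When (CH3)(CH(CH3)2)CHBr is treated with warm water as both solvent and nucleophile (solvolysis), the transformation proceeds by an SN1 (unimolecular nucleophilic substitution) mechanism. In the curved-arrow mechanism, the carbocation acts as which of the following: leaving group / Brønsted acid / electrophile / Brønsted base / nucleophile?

electrophile

Step 3: H2O donates an oxygen lone pair into the empty p orbital of the cation, giving a protonated alcohol (an oxonium ion).
The carbocation accepts an electron pair into an empty or π* orbital — it is the electrophile.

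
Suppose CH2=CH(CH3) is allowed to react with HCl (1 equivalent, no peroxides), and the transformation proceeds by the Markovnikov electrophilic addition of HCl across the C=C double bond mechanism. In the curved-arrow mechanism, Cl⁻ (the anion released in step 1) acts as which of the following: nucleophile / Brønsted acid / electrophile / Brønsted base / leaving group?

Step 2: Cl⁻ captures the cation: a lone pair on Cl⁻ fills the empty p orbital, producing the alkyl halide product.
Cl⁻ (the anion released in step 1) donates an electron pair to form a new σ-bond to carbon — it is the nucleophile.

nucleophile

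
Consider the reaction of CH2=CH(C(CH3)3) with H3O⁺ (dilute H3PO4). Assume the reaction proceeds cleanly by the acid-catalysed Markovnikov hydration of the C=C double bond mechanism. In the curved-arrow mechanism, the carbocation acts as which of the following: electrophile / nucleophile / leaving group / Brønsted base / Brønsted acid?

electrophile

Step 3: Nucleophilic capture of the cation by H2O produces the protonated alcohol (an oxonium ion).
The carbocation accepts an electron pair into an empty or π* orbital — it is the electrophile.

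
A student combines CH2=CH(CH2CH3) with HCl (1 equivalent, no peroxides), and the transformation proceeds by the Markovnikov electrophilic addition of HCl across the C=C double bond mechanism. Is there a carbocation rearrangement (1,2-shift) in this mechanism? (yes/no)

The first-formed carbocation is secondary.
No single 1,2-shift to an adjacent carbon would produce a more-substituted cation than the one already present, so no rearrangement occurs.

no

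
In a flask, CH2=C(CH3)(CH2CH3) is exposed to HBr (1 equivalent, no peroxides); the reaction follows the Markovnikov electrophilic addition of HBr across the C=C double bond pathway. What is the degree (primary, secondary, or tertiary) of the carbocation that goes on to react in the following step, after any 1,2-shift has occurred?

tertiary

Step 1: Protonation of the alkene by HBr: the π bond acts as the nucleophile and picks up H⁺, giving the more stable (Markovnikov) tertiary carbocation. The H–Br bond breaks heterolytically, releasing Br⁻.
No single 1,2-shift to an adjacent carbon would give a more-substituted cation, so no rearrangement occurs.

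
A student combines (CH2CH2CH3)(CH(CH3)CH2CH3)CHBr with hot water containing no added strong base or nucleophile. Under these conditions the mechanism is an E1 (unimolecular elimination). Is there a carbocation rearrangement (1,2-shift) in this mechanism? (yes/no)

yes

The first-formed carbocation is secondary.
The adjacent sec-butyl carbon already bears 2 other carbon substituents and has a hydrogen to migrate; after a 1,2-hydride shift from that carbon the positive charge sits on a tertiary centre.
Tertiary is more stable than secondary, so the shift occurs.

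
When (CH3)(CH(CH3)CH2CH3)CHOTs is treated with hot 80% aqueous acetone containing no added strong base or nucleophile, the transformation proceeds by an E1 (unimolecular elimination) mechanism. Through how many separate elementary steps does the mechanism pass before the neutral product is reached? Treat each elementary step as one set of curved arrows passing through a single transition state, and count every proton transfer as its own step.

3

Step 1: Unassisted departure of TsO⁻ (taking the C–O bonding pair) generates a secondary carbocation.
Step 2: A hydride (H with its bonding pair) migrates from the adjacent sec-butyl carbon to the cationic centre — a 1,2-hydride shift — upgrading the secondary cation to a tertiary one.
Step 3: A water molecule (solvent) deprotonates a β-carbon; as the C–H bond breaks, those electrons form the new alkene π bond.
Total: 3 elementary steps.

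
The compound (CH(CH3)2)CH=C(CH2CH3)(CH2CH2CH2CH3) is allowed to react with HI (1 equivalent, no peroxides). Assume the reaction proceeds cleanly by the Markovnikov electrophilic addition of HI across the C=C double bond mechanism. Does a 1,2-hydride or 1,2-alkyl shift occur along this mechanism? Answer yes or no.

no

The first-formed carbocation is tertiary.
No single 1,2-shift to an adjacent carbon would produce a more-substituted cation than the one already present, so no rearrangement occurs.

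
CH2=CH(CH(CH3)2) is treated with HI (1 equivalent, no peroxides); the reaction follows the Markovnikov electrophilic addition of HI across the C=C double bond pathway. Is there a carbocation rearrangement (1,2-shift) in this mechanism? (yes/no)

yes

The first-formed carbocation is secondary.
The adjacent isopropyl carbon already bears 2 other carbon substituents and has a hydrogen to migrate; after a 1,2-hydride shift from that carbon the positive charge sits on a tertiary centre.
Tertiary is more stable than secondary, so the shift occurs.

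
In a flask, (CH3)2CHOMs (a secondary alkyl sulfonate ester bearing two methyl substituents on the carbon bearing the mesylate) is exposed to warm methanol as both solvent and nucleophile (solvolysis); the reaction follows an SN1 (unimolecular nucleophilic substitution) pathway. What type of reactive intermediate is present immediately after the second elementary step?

oxonium ion

Step 1: Ionisation: the C–O σ-bond cleaves heterolytically; both bonding electrons depart with MsO⁻, leaving a secondary carbocation at the α-carbon.
Step 2: Nucleophilic capture: the oxygen of CH3OH bonds to the cationic carbon, producing an oxonium-ion intermediate.
After step 2 the species present is an oxonium ion.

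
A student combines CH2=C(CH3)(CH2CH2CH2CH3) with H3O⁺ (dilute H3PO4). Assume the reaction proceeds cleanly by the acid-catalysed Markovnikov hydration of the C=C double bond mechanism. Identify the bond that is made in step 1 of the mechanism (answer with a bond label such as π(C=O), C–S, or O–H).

C–H

Step 1: Electrophilic addition begins with the π(C=C) electrons forming a bond to the proton of H3O⁺. Following Markovnikov's rule, the resulting cation is tertiary. H2O is released.
The bond formed in this step is the C–H bond.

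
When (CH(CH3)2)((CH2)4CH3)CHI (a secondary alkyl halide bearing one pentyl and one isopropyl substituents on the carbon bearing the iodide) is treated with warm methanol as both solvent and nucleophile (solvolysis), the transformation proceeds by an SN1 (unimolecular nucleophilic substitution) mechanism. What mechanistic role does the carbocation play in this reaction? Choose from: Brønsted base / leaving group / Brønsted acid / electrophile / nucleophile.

electrophile

Step 3: A lone pair on the oxygen of CH3OH attacks the carbocation, forming a new C–O σ-bond and an oxonium ion.
The carbocation accepts an electron pair into an empty or π* orbital — it is the electrophile.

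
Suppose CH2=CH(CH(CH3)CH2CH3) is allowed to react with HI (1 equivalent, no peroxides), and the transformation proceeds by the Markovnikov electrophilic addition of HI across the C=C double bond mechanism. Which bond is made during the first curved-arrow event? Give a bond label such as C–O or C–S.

C–H

Step 1: Protonation of the alkene by HI: the π bond acts as the nucleophile and picks up H⁺, giving the more stable (Markovnikov) secondary carbocation. The H–I bond breaks heterolytically, releasing I⁻.
The bond formed in this step is the C–H bond.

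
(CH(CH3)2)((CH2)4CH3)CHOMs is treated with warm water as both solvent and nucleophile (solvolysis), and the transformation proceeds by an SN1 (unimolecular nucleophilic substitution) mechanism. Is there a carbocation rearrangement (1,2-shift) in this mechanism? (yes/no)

The first-formed carbocation is secondary.
The adjacent isopropyl carbon already bears 2 other carbon substituents and has a hydrogen to migrate; after a 1,2-hydride shift from that carbon the positive charge sits on a tertiary centre.
Tertiary is more stable than secondary, so the shift occurs.

yes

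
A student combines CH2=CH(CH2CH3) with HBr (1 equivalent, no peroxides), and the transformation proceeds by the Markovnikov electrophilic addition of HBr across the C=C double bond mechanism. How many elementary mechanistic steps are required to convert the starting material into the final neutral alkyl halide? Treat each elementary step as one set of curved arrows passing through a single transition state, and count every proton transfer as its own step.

2

Step 1: Electrophilic addition begins with the π(C=C) electrons forming a bond to the proton of HBr. Following Markovnikov's rule, the resulting cation is secondary. The H–Br bond breaks heterolytically, releasing Br⁻.
(No 1,2-shift: no single shift to an adjacent carbon would give a more stable cation.)
Step 2: The Br⁻ anion donates a lone pair to the carbocation, forming the new C–Br σ-bond and giving the neutral alkyl halide.
Total: 2 elementary steps.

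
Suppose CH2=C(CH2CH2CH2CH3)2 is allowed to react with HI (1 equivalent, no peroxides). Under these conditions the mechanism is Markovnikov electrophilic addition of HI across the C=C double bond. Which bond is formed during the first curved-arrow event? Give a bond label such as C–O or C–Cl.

C–H

Step 1: Protonation of the alkene by HI: the π bond acts as the nucleophile and picks up H⁺, giving the more stable (Markovnikov) tertiary carbocation. The H–I bond breaks heterolytically, releasing I⁻.
The bond formed in this step is the C–H bond.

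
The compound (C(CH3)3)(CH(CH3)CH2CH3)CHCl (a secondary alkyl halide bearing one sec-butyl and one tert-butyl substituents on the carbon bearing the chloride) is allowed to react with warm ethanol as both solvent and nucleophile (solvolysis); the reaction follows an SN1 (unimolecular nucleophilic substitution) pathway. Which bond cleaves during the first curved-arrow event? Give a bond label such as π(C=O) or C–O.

C–Cl

Step 1: The C–Cl bond breaks with both electrons going to the chloride; Cl⁻ leaves and a secondary carbocation remains.
The bond broken in this step is the C–Cl bond.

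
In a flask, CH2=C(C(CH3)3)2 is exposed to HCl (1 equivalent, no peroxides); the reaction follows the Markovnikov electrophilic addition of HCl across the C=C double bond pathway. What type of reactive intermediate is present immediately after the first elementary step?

Step 1: The π electrons of the C=C bond attack a proton of HCl; Markovnikov addition places the new C–H on the less-substituted alkene carbon, so the positive charge ends up on the more-substituted carbon — a tertiary carbocation. The H–Cl bond breaks heterolytically, releasing Cl⁻.
After step 1 the species present is a tertiary carbocation.

tertiary carbocation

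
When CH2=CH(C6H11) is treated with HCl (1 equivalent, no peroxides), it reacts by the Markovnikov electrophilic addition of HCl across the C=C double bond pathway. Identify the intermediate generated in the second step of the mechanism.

Step 1: Protonation of the alkene by HCl: the π bond acts as the nucleophile and picks up H⁺, giving the more stable (Markovnikov) secondary carbocation. The H–Cl bond breaks heterolytically, releasing Cl⁻.
Step 2: A 1,2-hydride shift from the adjacent cyclohexyl carbon moves the positive charge from the secondary centre to an adjacent carbon, generating a more stable tertiary carbocation.
After step 2 the species present is a tertiary carbocation.

tertiary carbocation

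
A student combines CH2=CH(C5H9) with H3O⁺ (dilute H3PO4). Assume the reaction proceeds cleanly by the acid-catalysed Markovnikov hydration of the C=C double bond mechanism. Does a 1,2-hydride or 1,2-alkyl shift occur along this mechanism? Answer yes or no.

The first-formed carbocation is secondary.
The adjacent cyclopentyl carbon already bears 2 other carbon substituents and has a hydrogen to migrate; after a 1,2-hydride shift from that carbon the positive charge sits on a tertiary centre.
Tertiary is more stable than secondary, so the shift occurs.

yes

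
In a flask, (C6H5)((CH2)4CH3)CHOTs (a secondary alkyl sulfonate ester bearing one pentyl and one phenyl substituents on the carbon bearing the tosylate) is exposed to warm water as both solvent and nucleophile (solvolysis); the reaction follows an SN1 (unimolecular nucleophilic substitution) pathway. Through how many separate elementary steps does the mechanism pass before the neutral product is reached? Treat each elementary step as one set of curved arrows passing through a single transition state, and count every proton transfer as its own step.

3

Step 1: Ionisation: the C–O σ-bond cleaves heterolytically; both bonding electrons depart with TsO⁻, leaving a secondary carbocation at the α-carbon.
(No 1,2-shift: no single shift to an adjacent carbon would give a more stable cation.)
Step 2: A lone pair on the oxygen of H2O attacks the carbocation, forming a new C–O σ-bond and an oxonium ion.
Step 3: Deprotonation of the oxonium oxygen by solvent water yields the neutral alcohol.
Total: 3 elementary steps.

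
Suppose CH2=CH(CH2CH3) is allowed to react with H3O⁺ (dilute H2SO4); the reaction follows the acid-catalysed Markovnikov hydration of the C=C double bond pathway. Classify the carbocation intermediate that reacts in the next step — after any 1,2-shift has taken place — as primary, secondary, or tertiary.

secondary

Step 1: The π electrons of the C=C bond attack a proton of H3O⁺; Markovnikov addition places the new C–H on the less-substituted alkene carbon, so the positive charge ends up on the more-substituted carbon — a secondary carbocation. H2O is released.
No single 1,2-shift to an adjacent carbon would give a more-substituted cation, so no rearrangement occurs.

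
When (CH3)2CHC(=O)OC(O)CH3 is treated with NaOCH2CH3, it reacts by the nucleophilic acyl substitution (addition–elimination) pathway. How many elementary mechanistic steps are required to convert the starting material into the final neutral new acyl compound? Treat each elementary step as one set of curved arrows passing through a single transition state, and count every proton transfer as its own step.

Step 1: CH3CH2O⁻ adds to the carbonyl carbon; the C=O π electrons shift onto oxygen and a tetrahedral alkoxide intermediate forms.
Step 2: An oxygen lone pair re-forms the C=O π bond as the C–O σ-bond breaks; CH3CO2⁻ is expelled.
Total: 2 elementary steps.

2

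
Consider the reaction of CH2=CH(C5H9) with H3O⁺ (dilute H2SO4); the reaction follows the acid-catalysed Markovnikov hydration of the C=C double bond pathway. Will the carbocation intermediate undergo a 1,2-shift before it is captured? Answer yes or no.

yes

The first-formed carbocation is secondary.
The adjacent cyclopentyl carbon already bears 2 other carbon substituents and has a hydrogen to migrate; after a 1,2-hydride shift from that carbon the positive charge sits on a tertiary centre.
Tertiary is more stable than secondary, so the shift occurs.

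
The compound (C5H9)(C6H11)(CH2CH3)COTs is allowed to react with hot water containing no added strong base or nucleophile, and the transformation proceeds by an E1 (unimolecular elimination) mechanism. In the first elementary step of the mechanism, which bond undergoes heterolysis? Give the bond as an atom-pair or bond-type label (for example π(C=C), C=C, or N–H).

Step 1: Rate-determining heterolysis of the C–O bond gives TsO⁻ and a tertiary carbocation.
The bond broken in this step is the C–O bond.

C–O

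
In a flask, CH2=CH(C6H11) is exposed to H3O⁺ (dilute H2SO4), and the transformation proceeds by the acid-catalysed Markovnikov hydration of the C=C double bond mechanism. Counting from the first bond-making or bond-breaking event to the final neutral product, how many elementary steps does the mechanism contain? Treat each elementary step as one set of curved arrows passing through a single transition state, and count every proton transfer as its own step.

Step 1: Electrophilic addition begins with the π(C=C) electrons forming a bond to the proton of H3O⁺. Following Markovnikov's rule, the resulting cation is secondary. H2O is released.
Step 2: A hydride (H with its bonding pair) migrates from the adjacent cyclohexyl carbon to the cationic centre — a 1,2-hydride shift — upgrading the secondary cation to a tertiary one.
Step 3: A lone pair on the oxygen of H2O attacks the carbocation, forming a C–O bond and an oxonium ion (a protonated alcohol).
Step 4: Proton transfer from the O–H of the oxonium ion to H2O completes the catalytic cycle and yields the alcohol.
Total: 4 elementary steps.

4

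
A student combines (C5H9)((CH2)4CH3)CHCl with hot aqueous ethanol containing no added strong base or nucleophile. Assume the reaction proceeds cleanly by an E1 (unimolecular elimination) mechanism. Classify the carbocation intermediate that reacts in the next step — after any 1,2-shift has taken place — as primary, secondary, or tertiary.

tertiary

Step 1: Rate-determining heterolysis of the C–Cl bond gives Cl⁻ and a secondary carbocation.
Step 2: A 1,2-hydride shift from the adjacent cyclopentyl carbon moves the positive charge from the secondary centre to an adjacent carbon, generating a more stable tertiary carbocation.
The cation rearranges from secondary to tertiary via a 1,2-hydride shift from the adjacent cyclopentyl carbon; the tertiary cation is what reacts next.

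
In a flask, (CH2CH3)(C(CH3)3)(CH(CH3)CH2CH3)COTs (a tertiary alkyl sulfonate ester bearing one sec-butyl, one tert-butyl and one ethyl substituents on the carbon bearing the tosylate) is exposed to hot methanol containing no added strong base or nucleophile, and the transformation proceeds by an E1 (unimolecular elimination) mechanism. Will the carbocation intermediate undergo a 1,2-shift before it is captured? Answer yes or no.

no

The first-formed carbocation is tertiary.
No single 1,2-shift to an adjacent carbon would produce a more-substituted cation than the one already present, so no rearrangement occurs.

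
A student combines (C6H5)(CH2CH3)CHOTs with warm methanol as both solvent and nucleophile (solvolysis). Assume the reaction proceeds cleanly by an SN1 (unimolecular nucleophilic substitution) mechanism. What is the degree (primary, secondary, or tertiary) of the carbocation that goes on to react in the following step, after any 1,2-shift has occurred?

secondary

Step 1: Unassisted departure of TsO⁻ (taking the C–O bonding pair) generates a secondary carbocation.
No single 1,2-shift to an adjacent carbon would give a more-substituted cation, so no rearrangement occurs.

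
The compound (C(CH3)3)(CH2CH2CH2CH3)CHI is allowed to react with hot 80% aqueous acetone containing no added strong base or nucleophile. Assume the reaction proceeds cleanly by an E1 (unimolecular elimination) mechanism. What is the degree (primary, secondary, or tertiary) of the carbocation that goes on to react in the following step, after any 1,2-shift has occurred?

tertiary

Step 1: Unassisted departure of I⁻ (taking the C–I bonding pair) generates a secondary carbocation.
Step 2: Carbocation rearrangement: a 1,2-methyl shift from the adjacent tert-butyl carbon converts the initially-formed secondary cation into the more stable tertiary cation.
The cation rearranges from secondary to tertiary via a 1,2-methyl shift from the adjacent tert-butyl carbon; the tertiary cation is what reacts next.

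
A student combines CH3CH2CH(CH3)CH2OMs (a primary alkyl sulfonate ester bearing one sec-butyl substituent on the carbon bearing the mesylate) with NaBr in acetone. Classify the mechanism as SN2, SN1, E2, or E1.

Conditions: a primary substrate with a strong nucleophile in the polar aprotic solvent acetone.
These conditions are the textbook signature of the SN2 pathway.
An unhindered substrate with a strong nucleophile in a polar aprotic solvent favours one-step backside displacement.

SN2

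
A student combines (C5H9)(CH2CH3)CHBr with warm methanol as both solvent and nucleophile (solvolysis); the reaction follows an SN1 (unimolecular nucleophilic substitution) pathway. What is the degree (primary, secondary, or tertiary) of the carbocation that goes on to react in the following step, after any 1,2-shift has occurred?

Step 1: Rate-determining heterolysis of the C–Br bond gives Br⁻ and a secondary carbocation.
Step 2: A hydride (H with its bonding pair) migrates from the adjacent cyclopentyl carbon to the cationic centre — a 1,2-hydride shift — upgrading the secondary cation to a tertiary one.
The cation rearranges from secondary to tertiary via a 1,2-hydride shift from the adjacent cyclopentyl carbon; the tertiary cation is what reacts next.

tertiary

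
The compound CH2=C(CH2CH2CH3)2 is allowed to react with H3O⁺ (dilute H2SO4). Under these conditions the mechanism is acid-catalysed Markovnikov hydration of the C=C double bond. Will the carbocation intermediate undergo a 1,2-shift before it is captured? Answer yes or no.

no

The first-formed carbocation is tertiary.
No single 1,2-shift to an adjacent carbon would produce a more-substituted cation than the one already present, so no rearrangement occurs.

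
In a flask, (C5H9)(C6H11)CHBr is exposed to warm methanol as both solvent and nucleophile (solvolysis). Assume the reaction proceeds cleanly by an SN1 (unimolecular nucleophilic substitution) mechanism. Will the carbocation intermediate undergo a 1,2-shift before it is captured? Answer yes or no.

The first-formed carbocation is secondary.
The adjacent cyclohexyl carbon already bears 2 other carbon substituents and has a hydrogen to migrate; after a 1,2-hydride shift from that carbon the positive charge sits on a tertiary centre.
Tertiary is more stable than secondary, so the shift occurs.

yes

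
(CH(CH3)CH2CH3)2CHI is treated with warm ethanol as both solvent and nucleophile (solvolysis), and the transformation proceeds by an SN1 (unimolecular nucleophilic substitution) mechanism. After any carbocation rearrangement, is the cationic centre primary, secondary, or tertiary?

tertiary

Step 1: Rate-determining heterolysis of the C–I bond gives I⁻ and a secondary carbocation.
Step 2: A 1,2-hydride shift from the adjacent sec-butyl carbon moves the positive charge from the secondary centre to an adjacent carbon, generating a more stable tertiary carbocation.
The cation rearranges from secondary to tertiary via a 1,2-hydride shift from the adjacent sec-butyl carbon; the tertiary cation is what reacts next.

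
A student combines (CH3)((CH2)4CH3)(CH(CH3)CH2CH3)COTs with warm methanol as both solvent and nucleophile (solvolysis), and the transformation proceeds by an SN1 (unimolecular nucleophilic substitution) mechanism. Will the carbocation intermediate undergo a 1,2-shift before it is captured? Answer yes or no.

no

The first-formed carbocation is tertiary.
No single 1,2-shift to an adjacent carbon would produce a more-substituted cation than the one already present, so no rearrangement occurs.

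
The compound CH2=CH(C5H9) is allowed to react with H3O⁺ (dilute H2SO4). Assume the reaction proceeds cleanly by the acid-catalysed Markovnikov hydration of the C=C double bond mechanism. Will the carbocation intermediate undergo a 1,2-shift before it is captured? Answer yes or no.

yes

The first-formed carbocation is secondary.
The adjacent cyclopentyl carbon already bears 2 other carbon substituents and has a hydrogen to migrate; after a 1,2-hydride shift from that carbon the positive charge sits on a tertiary centre.
Tertiary is more stable than secondary, so the shift occurs.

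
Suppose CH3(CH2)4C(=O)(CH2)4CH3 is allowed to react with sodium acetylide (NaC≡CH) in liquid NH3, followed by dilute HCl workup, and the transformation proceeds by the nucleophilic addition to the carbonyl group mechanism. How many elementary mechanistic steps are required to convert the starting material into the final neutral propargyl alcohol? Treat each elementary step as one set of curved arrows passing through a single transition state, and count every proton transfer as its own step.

Step 1: HC≡C⁻ attacks the sp² carbonyl carbon; the C=O π bond breaks and the electrons end up as a lone pair on the alkoxide oxygen of the tetrahedral intermediate.
Step 2: On dilute HCl workup the alkoxide oxygen is protonated, giving a propargyl alcohol.
Total: 2 elementary steps.

2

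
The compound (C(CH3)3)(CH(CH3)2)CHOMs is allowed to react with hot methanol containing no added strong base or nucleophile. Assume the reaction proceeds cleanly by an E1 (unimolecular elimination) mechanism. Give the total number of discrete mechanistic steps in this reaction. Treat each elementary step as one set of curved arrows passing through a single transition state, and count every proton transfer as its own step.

3

Step 1: The C–O bond breaks with both electrons going to the mesylate; MsO⁻ leaves and a secondary carbocation remains.
Step 2: A hydride (H with its bonding pair) migrates from the adjacent isopropyl carbon to the cationic centre — a 1,2-hydride shift — upgrading the secondary cation to a tertiary one.
Step 3: A weak base (a methanol molecule from the solvent) removes a proton from a carbon adjacent to the cationic centre; the electrons of that C–H bond become the new π(C=C) bond, giving the alkene.
Total: 3 elementary steps.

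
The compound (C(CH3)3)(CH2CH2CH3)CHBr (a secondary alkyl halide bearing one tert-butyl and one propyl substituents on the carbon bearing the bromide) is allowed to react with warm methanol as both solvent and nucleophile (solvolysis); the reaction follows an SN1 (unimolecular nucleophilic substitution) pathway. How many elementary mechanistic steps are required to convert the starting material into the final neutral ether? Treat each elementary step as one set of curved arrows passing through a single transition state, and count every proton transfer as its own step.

Step 1: Unassisted departure of Br⁻ (taking the C–Br bonding pair) generates a secondary carbocation.
Step 2: A methyl group with its bonding pair migrates from the adjacent tert-butyl carbon to the cationic centre — a 1,2-methyl shift — upgrading the secondary cation to a tertiary one.
Step 3: CH3OH donates an oxygen lone pair into the empty p orbital of the cation, giving a protonated ether (an oxonium ion).
Step 4: Deprotonation of the oxonium oxygen by solvent methanol yields the neutral ether.
Total: 4 elementary steps.

4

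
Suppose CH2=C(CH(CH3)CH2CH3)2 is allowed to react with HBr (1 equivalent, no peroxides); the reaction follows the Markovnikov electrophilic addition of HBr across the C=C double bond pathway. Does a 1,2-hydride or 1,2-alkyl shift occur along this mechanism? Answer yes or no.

no

The first-formed carbocation is tertiary.
No single 1,2-shift to an adjacent carbon would produce a more-substituted cation than the one already present, so no rearrangement occurs.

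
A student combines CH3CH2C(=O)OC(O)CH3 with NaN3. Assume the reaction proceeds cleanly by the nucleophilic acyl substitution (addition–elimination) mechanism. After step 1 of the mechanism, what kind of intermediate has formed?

Step 1: Nucleophilic addition of N3⁻ to the acyl carbon breaks the π(C=O) bond and yields a tetrahedral, anionic intermediate.
After step 1 the species present is a tetrahedral intermediate.

tetrahedral intermediate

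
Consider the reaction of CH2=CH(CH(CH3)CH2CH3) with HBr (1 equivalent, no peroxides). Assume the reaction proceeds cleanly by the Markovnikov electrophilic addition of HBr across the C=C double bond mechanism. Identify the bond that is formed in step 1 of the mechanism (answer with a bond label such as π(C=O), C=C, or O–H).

C–H

Step 1: The π electrons of the C=C bond attack a proton of HBr; Markovnikov addition places the new C–H on the less-substituted alkene carbon, so the positive charge ends up on the more-substituted carbon — a secondary carbocation. The H–Br bond breaks heterolytically, releasing Br⁻.
The bond formed in this step is the C–H bond.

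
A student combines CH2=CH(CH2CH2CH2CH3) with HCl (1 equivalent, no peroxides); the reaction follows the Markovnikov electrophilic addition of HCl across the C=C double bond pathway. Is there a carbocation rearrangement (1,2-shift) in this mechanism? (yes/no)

The first-formed carbocation is secondary.
No single 1,2-shift to an adjacent carbon would produce a more-substituted cation than the one already present, so no rearrangement occurs.

no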